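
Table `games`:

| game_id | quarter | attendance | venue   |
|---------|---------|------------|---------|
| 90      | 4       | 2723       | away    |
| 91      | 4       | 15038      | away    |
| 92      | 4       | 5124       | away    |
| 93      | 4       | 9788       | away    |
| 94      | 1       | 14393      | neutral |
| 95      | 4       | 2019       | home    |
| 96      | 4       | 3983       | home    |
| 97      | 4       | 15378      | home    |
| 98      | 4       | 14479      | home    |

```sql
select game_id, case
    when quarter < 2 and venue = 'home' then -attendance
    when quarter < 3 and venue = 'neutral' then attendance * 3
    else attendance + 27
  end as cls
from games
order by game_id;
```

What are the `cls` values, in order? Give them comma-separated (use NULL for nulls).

2750, 15065, 5151, 9815, 43179, 2046, 4010, 15405, 14506

game_id=90: ELSE → 2750
game_id=91: ELSE → 15065
game_id=92: ELSE → 5151
game_id=93: ELSE → 9815
game_id=94: quarter < 3 and venue = 'neutral' → 43179
game_id=95: ELSE → 2046
game_id=96: ELSE → 4010
game_id=97: ELSE → 15405
game_id=98: ELSE → 14506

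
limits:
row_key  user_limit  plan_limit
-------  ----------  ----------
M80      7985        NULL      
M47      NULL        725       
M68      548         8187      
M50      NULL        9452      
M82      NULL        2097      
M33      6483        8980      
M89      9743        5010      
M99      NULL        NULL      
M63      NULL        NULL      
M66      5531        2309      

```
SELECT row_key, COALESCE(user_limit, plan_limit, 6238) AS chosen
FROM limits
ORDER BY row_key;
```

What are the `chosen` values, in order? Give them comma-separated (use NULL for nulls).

6483, 725, 9452, 6238, 5531, 548, 7985, 2097, 9743, 6238

row_key=M33: user_limit=6483 → 6483
row_key=M47: user_limit=NULL, plan_limit=725 → 725
row_key=M50: user_limit=NULL, plan_limit=9452 → 9452
row_key=M63: user_limit=NULL, plan_limit=NULL, → literal 6238 → 6238
row_key=M66: user_limit=5531 → 5531
row_key=M68: user_limit=548 → 548
row_key=M80: user_limit=7985 → 7985
row_key=M82: user_limit=NULL, plan_limit=2097 → 2097
row_key=M89: user_limit=9743 → 9743
row_key=M99: user_limit=NULL, plan_limit=NULL, → literal 6238 → 6238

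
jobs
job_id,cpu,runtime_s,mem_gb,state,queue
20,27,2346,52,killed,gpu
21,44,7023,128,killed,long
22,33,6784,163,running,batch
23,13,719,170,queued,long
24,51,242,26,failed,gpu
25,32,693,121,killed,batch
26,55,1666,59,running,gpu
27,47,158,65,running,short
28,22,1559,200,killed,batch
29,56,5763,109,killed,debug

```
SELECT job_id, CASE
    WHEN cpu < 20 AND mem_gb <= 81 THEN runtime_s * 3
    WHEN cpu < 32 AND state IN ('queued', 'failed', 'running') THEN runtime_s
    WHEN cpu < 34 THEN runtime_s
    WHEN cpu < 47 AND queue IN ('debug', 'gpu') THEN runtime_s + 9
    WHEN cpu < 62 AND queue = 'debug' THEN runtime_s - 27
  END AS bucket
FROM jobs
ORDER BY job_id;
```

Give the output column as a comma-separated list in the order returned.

2346, NULL, 6784, 719, NULL, 693, NULL, NULL, 1559, 5736

job_id=20: cpu < 34 → 2346
job_id=21: (no match → NULL) → NULL
job_id=22: cpu < 34 → 6784
job_id=23: cpu < 32 AND state IN ('queued', 'failed', 'running') → 719
job_id=24: (no match → NULL) → NULL
job_id=25: cpu < 34 → 693
job_id=26: (no match → NULL) → NULL
job_id=27: (no match → NULL) → NULL
job_id=28: cpu < 34 → 1559
job_id=29: cpu < 62 AND queue = 'debug' → 5736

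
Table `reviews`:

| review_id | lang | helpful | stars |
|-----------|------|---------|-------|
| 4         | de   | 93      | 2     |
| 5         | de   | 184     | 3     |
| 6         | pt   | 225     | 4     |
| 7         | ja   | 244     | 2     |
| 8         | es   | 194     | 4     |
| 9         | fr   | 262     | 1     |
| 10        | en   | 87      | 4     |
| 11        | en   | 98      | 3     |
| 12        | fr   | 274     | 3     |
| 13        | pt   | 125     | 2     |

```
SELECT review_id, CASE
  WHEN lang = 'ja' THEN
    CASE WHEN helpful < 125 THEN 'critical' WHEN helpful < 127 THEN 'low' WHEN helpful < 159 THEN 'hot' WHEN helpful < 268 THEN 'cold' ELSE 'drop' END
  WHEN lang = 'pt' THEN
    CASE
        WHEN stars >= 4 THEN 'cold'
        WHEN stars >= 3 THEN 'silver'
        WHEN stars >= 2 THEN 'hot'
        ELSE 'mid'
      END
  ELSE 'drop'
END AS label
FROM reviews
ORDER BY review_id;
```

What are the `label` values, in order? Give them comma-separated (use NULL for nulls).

drop, drop, cold, cold, drop, drop, drop, drop, drop, hot

review_id=4: lang='de' → outer ELSE → drop
review_id=5: lang='de' → outer ELSE → drop
review_id=6: lang='pt' → inner[stars >= 4] → cold
review_id=7: lang='ja' → inner[helpful < 268] → cold
review_id=8: lang='es' → outer ELSE → drop
review_id=9: lang='fr' → outer ELSE → drop
review_id=10: lang='en' → outer ELSE → drop
review_id=11: lang='en' → outer ELSE → drop
review_id=12: lang='fr' → outer ELSE → drop
review_id=13: lang='pt' → inner[stars >= 2] → hot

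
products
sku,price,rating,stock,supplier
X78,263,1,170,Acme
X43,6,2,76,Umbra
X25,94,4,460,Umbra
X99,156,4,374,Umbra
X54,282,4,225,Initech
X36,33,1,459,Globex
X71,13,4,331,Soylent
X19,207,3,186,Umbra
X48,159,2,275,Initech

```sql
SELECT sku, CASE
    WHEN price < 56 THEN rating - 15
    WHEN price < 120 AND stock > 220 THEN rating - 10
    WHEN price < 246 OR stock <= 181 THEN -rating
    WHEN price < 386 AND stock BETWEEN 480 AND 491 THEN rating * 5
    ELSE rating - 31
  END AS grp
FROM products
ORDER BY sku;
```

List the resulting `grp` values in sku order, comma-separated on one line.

sku=X19: price < 246 OR stock <= 181 → -3
sku=X25: price < 120 AND stock > 220 → -6
sku=X36: price < 56 → -14
sku=X43: price < 56 → -13
sku=X48: price < 246 OR stock <= 181 → -2
sku=X54: ELSE → -27
sku=X71: price < 56 → -11
sku=X78: price < 246 OR stock <= 181 → -1
sku=X99: price < 246 OR stock <= 181 → -4

-3, -6, -14, -13, -2, -27, -11, -1, -4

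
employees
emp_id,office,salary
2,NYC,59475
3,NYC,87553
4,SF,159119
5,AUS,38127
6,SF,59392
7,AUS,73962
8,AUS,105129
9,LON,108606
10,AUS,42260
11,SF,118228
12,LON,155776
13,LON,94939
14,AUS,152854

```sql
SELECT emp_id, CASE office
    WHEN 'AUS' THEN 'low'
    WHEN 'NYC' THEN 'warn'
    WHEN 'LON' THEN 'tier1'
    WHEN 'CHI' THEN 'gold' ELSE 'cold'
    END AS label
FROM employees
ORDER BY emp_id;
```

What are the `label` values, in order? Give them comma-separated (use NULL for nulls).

emp_id=2: office='NYC' → warn
emp_id=3: office='NYC' → warn
emp_id=4: ELSE → cold
emp_id=5: office='AUS' → low
emp_id=6: ELSE → cold
emp_id=7: office='AUS' → low
emp_id=8: office='AUS' → low
emp_id=9: office='LON' → tier1
emp_id=10: office='AUS' → low
emp_id=11: ELSE → cold
emp_id=12: office='LON' → tier1
emp_id=13: office='LON' → tier1
emp_id=14: office='AUS' → low

warn, warn, cold, low, cold, low, low, tier1, low, cold, tier1, tier1, low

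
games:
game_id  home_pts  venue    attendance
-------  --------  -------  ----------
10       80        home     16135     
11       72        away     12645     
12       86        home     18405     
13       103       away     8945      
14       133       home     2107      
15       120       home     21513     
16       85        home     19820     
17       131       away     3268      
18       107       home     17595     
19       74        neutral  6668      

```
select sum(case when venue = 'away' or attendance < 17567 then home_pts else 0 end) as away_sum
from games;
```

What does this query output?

593

game_id=10: ✓ → 80
game_id=11: ✓ → 72
game_id=12: ✗
game_id=13: ✓ → 103
game_id=14: ✓ → 133
game_id=15: ✗
game_id=16: ✗
game_id=17: ✓ → 131
game_id=18: ✗
game_id=19: ✓ → 74
away_sum = 80 + 72 + 103 + 133 + 131 + 74 = 593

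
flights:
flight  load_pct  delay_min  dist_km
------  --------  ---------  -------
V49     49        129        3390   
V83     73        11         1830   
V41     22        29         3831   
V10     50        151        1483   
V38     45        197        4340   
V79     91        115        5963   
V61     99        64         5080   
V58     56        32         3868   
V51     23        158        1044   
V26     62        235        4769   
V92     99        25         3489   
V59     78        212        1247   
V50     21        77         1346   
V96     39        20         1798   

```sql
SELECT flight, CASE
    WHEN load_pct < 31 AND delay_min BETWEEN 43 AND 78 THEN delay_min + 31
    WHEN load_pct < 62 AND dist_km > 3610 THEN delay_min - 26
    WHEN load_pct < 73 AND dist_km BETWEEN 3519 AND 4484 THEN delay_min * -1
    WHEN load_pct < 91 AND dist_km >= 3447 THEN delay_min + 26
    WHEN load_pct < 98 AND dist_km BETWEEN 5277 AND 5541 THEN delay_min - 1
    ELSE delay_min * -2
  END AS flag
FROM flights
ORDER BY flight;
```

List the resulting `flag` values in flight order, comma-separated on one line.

flight=V10: ELSE → -302
flight=V26: load_pct < 91 AND dist_km >= 3447 → 261
flight=V38: load_pct < 62 AND dist_km > 3610 → 171
flight=V41: load_pct < 62 AND dist_km > 3610 → 3
flight=V49: ELSE → -258
flight=V50: load_pct < 31 AND delay_min BETWEEN 43 AND 78 → 108
flight=V51: ELSE → -316
flight=V58: load_pct < 62 AND dist_km > 3610 → 6
flight=V59: ELSE → -424
flight=V61: ELSE → -128
flight=V79: ELSE → -230
flight=V83: ELSE → -22
flight=V92: ELSE → -50
flight=V96: ELSE → -40

-302, 261, 171, 3, -258, 108, -316, 6, -424, -128, -230, -22, -50, -40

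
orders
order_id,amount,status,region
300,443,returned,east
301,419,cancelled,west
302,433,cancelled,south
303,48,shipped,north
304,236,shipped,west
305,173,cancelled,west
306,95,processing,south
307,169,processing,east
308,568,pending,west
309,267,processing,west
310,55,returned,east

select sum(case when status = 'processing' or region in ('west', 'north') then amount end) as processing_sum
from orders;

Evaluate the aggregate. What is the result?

1975

order_id=300: ✗
order_id=301: ✓ → 419
order_id=302: ✗
order_id=303: ✓ → 48
order_id=304: ✓ → 236
order_id=305: ✓ → 173
order_id=306: ✓ → 95
order_id=307: ✓ → 169
order_id=308: ✓ → 568
order_id=309: ✓ → 267
order_id=310: ✗
processing_sum = 419 + 48 + 236 + 173 + 95 + 169 + 568 + 267 = 1975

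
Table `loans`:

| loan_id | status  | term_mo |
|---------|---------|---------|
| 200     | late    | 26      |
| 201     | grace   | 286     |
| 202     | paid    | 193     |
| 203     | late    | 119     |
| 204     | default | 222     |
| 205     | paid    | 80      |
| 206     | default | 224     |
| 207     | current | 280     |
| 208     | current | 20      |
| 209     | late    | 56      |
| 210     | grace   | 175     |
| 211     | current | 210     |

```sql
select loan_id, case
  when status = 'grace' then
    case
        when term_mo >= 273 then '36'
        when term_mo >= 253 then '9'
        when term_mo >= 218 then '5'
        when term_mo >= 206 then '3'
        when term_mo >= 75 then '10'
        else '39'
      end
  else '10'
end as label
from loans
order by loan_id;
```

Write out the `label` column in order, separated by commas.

loan_id=200: status='late' → outer ELSE → 10
loan_id=201: status='grace' → inner[term_mo >= 273] → 36
loan_id=202: status='paid' → outer ELSE → 10
loan_id=203: status='late' → outer ELSE → 10
loan_id=204: status='default' → outer ELSE → 10
loan_id=205: status='paid' → outer ELSE → 10
loan_id=206: status='default' → outer ELSE → 10
loan_id=207: status='current' → outer ELSE → 10
loan_id=208: status='current' → outer ELSE → 10
loan_id=209: status='late' → outer ELSE → 10
loan_id=210: status='grace' → inner[term_mo >= 75] → 10
loan_id=211: status='current' → outer ELSE → 10

10, 36, 10, 10, 10, 10, 10, 10, 10, 10, 10, 10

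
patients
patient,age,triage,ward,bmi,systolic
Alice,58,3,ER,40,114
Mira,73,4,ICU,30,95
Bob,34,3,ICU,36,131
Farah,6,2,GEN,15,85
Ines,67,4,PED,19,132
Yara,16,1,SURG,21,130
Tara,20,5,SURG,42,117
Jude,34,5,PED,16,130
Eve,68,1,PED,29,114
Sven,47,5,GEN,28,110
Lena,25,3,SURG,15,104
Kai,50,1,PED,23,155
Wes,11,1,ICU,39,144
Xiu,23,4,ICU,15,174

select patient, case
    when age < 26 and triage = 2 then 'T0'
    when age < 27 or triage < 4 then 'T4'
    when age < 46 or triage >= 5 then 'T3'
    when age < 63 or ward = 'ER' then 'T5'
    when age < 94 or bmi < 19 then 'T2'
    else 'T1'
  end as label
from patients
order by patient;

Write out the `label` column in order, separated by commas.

patient=Alice: age < 27 or triage < 4 → T4
patient=Bob: age < 27 or triage < 4 → T4
patient=Eve: age < 27 or triage < 4 → T4
patient=Farah: age < 26 and triage = 2 → T0
patient=Ines: age < 94 or bmi < 19 → T2
patient=Jude: age < 46 or triage >= 5 → T3
patient=Kai: age < 27 or triage < 4 → T4
patient=Lena: age < 27 or triage < 4 → T4
patient=Mira: age < 94 or bmi < 19 → T2
patient=Sven: age < 46 or triage >= 5 → T3
patient=Tara: age < 27 or triage < 4 → T4
patient=Wes: age < 27 or triage < 4 → T4
patient=Xiu: age < 27 or triage < 4 → T4
patient=Yara: age < 27 or triage < 4 → T4

T4, T4, T4, T0, T2, T3, T4, T4, T2, T3, T4, T4, T4, T4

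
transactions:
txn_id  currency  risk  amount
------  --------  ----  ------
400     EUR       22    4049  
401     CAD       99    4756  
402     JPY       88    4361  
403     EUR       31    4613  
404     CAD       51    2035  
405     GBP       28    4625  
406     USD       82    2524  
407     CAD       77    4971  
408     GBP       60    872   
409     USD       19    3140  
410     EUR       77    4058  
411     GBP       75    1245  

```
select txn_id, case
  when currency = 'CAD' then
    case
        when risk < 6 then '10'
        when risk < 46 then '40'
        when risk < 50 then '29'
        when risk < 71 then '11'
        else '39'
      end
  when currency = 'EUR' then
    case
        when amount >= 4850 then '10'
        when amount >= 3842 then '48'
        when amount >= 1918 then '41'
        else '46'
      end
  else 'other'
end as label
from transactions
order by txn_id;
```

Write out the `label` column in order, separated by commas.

txn_id=400: currency='EUR' → inner[amount >= 3842] → 48
txn_id=401: currency='CAD' → inner[ELSE] → 39
txn_id=402: currency='JPY' → outer ELSE → other
txn_id=403: currency='EUR' → inner[amount >= 3842] → 48
txn_id=404: currency='CAD' → inner[risk < 71] → 11
txn_id=405: currency='GBP' → outer ELSE → other
txn_id=406: currency='USD' → outer ELSE → other
txn_id=407: currency='CAD' → inner[ELSE] → 39
txn_id=408: currency='GBP' → outer ELSE → other
txn_id=409: currency='USD' → outer ELSE → other
txn_id=410: currency='EUR' → inner[amount >= 3842] → 48
txn_id=411: currency='GBP' → outer ELSE → other

48, 39, other, 48, 11, other, other, 39, other, other, 48, other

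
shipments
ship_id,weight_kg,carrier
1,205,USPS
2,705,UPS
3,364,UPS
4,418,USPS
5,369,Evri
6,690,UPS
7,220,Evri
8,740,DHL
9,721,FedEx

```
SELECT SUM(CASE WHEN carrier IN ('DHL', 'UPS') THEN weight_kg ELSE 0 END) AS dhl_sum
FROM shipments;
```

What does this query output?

2499

ship_id=1: ✗
ship_id=2: ✓ → 705
ship_id=3: ✓ → 364
ship_id=4: ✗
ship_id=5: ✗
ship_id=6: ✓ → 690
ship_id=7: ✗
ship_id=8: ✓ → 740
ship_id=9: ✗
dhl_sum = 705 + 364 + 690 + 740 = 2499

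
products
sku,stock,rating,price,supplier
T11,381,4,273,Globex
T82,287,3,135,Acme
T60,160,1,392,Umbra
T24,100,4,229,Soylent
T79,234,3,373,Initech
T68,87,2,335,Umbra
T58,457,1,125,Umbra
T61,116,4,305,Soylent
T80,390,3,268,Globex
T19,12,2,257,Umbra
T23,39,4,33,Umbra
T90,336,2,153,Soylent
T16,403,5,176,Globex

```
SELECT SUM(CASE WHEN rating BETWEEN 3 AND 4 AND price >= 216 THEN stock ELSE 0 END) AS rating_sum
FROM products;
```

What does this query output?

1221

sku=T11: ✓ → 381
sku=T82: ✗
sku=T60: ✗
sku=T24: ✓ → 100
sku=T79: ✓ → 234
sku=T68: ✗
sku=T58: ✗
sku=T61: ✓ → 116
sku=T80: ✓ → 390
sku=T19: ✗
sku=T23: ✗
sku=T90: ✗
sku=T16: ✗
rating_sum = 381 + 100 + 234 + 116 + 390 = 1221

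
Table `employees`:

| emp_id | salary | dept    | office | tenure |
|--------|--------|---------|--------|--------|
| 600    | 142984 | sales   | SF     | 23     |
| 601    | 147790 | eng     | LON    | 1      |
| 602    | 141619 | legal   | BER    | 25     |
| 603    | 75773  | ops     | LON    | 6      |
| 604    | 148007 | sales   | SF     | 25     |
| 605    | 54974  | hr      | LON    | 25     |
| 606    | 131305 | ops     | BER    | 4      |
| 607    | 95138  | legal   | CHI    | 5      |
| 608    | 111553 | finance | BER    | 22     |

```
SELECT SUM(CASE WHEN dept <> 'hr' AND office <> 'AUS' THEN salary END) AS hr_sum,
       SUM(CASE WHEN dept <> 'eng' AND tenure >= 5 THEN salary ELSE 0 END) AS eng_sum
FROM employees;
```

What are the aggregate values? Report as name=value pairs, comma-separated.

hr_sum=994169, eng_sum=770048

[hr_sum: dept <> 'hr' AND office <> 'AUS']
emp_id=600: ✓ → 142984
emp_id=601: ✓ → 147790
emp_id=602: ✓ → 141619
emp_id=603: ✓ → 75773
emp_id=604: ✓ → 148007
emp_id=605: ✗
emp_id=606: ✓ → 131305
emp_id=607: ✓ → 95138
emp_id=608: ✓ → 111553
hr_sum = 142984 + 147790 + 141619 + 75773 + 148007 + 131305 + 95138 + 111553 = 994169
—
[eng_sum: dept <> 'eng' AND tenure >= 5]
emp_id=600: ✓ → 142984
emp_id=601: ✗
emp_id=602: ✓ → 141619
emp_id=603: ✓ → 75773
emp_id=604: ✓ → 148007
emp_id=605: ✓ → 54974
emp_id=606: ✗
emp_id=607: ✓ → 95138
emp_id=608: ✓ → 111553
eng_sum = 142984 + 141619 + 75773 + 148007 + 54974 + 95138 + 111553 = 770048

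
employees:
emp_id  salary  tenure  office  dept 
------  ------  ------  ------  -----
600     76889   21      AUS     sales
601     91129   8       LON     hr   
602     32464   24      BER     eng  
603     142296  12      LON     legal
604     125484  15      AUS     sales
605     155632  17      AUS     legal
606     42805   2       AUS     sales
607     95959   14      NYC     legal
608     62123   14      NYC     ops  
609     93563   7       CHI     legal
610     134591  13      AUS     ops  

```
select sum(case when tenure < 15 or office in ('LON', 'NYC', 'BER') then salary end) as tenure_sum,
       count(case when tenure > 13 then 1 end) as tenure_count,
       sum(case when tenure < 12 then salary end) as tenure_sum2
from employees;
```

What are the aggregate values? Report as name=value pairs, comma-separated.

tenure_sum=694930, tenure_count=6, tenure_sum2=227497

[tenure_sum: tenure < 15 or office in ('LON', 'NYC', 'BER')]
emp_id=600: ✗
emp_id=601: ✓ → 91129
emp_id=602: ✓ → 32464
emp_id=603: ✓ → 142296
emp_id=604: ✗
emp_id=605: ✗
emp_id=606: ✓ → 42805
emp_id=607: ✓ → 95959
emp_id=608: ✓ → 62123
emp_id=609: ✓ → 93563
emp_id=610: ✓ → 134591
tenure_sum = 91129 + 32464 + 142296 + 42805 + 95959 + 62123 + 93563 + 134591 = 694930
—
[tenure_count: tenure > 13]
emp_id=600: ✓ → 1
emp_id=601: ✗
emp_id=602: ✓ → 1
emp_id=603: ✗
emp_id=604: ✓ → 1
emp_id=605: ✓ → 1
emp_id=606: ✗
emp_id=607: ✓ → 1
emp_id=608: ✓ → 1
emp_id=609: ✗
emp_id=610: ✗
tenure_count = COUNT(1, 1, 1, 1, 1, 1) = 6
—
[tenure_sum2: tenure < 12]
emp_id=600: ✗
emp_id=601: ✓ → 91129
emp_id=602: ✗
emp_id=603: ✗
emp_id=604: ✗
emp_id=605: ✗
emp_id=606: ✓ → 42805
emp_id=607: ✗
emp_id=608: ✗
emp_id=609: ✓ → 93563
emp_id=610: ✗
tenure_sum2 = 91129 + 42805 + 93563 = 227497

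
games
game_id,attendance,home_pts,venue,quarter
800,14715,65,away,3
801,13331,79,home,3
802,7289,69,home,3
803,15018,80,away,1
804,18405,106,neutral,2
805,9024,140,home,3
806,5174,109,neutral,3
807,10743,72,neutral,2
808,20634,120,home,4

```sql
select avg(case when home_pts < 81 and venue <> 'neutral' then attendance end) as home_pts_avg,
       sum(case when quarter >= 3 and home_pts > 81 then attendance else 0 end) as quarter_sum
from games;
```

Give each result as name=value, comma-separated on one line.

[home_pts_avg: home_pts < 81 and venue <> 'neutral']
game_id=800: ✓ → 14715
game_id=801: ✓ → 13331
game_id=802: ✓ → 7289
game_id=803: ✓ → 15018
game_id=804: ✗
game_id=805: ✗
game_id=806: ✗
game_id=807: ✗
game_id=808: ✗
home_pts_avg = (14715 + 13331 + 7289 + 15018) / 4 = 12588.25
—
[quarter_sum: quarter >= 3 and home_pts > 81]
game_id=800: ✗
game_id=801: ✗
game_id=802: ✗
game_id=803: ✗
game_id=804: ✗
game_id=805: ✓ → 9024
game_id=806: ✓ → 5174
game_id=807: ✗
game_id=808: ✓ → 20634
quarter_sum = 9024 + 5174 + 20634 = 34832

home_pts_avg=12588.25, quarter_sum=34832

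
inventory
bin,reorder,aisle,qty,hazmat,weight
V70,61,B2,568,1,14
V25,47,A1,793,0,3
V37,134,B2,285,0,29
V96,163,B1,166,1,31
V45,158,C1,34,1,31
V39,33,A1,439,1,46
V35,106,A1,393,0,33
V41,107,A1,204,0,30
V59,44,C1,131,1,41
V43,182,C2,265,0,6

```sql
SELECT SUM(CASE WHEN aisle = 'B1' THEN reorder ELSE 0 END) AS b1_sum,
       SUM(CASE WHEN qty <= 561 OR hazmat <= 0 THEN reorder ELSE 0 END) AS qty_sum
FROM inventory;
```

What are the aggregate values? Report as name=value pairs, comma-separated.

b1_sum=163, qty_sum=974

[b1_sum: aisle = 'B1']
bin=V70: ✗
bin=V25: ✗
bin=V37: ✗
bin=V96: ✓ → 163
bin=V45: ✗
bin=V39: ✗
bin=V35: ✗
bin=V41: ✗
bin=V59: ✗
bin=V43: ✗
b1_sum = 163
—
[qty_sum: qty <= 561 OR hazmat <= 0]
bin=V70: ✗
bin=V25: ✓ → 47
bin=V37: ✓ → 134
bin=V96: ✓ → 163
bin=V45: ✓ → 158
bin=V39: ✓ → 33
bin=V35: ✓ → 106
bin=V41: ✓ → 107
bin=V59: ✓ → 44
bin=V43: ✓ → 182
qty_sum = 47 + 134 + 163 + 158 + 33 + 106 + 107 + 44 + 182 = 974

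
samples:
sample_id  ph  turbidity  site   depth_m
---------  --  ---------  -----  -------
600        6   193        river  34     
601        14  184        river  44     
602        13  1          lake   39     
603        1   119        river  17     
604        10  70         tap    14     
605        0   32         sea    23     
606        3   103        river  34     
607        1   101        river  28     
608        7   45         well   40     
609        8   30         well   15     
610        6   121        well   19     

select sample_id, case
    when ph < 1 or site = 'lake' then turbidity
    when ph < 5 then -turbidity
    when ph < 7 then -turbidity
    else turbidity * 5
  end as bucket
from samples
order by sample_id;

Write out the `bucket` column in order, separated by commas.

-193, 920, 1, -119, 350, 32, -103, -101, 225, 150, -121

sample_id=600: ph < 7 → -193
sample_id=601: ELSE → 920
sample_id=602: ph < 1 or site = 'lake' → 1
sample_id=603: ph < 5 → -119
sample_id=604: ELSE → 350
sample_id=605: ph < 1 or site = 'lake' → 32
sample_id=606: ph < 5 → -103
sample_id=607: ph < 5 → -101
sample_id=608: ELSE → 225
sample_id=609: ELSE → 150
sample_id=610: ph < 7 → -121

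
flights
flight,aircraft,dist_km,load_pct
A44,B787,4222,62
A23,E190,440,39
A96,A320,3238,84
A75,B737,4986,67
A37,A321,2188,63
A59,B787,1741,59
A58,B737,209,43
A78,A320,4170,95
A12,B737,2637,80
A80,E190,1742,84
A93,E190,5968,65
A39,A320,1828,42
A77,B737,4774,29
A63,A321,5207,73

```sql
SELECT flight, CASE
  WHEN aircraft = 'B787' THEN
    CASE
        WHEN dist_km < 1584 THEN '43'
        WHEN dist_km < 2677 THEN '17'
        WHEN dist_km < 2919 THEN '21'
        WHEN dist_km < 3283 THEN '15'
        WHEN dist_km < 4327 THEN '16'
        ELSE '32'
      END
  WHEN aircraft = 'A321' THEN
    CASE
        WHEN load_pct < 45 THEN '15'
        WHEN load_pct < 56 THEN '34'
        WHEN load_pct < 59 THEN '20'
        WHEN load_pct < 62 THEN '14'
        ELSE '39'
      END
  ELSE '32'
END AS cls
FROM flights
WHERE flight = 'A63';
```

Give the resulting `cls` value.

39

flight = A63: aircraft=A321, dist_km=5207, load_pct=73.
aircraft='A321' → inner[ELSE] → 39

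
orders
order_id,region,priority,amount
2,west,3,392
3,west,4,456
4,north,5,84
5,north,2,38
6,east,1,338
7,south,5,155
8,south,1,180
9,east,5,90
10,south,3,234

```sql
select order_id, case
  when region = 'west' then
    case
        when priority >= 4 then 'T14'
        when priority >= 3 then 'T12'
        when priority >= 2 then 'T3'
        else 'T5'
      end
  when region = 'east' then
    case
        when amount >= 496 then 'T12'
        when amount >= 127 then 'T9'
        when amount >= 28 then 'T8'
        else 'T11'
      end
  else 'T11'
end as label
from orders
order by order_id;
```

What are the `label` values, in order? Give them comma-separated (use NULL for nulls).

order_id=2: region='west' → inner[priority >= 3] → T12
order_id=3: region='west' → inner[priority >= 4] → T14
order_id=4: region='north' → outer ELSE → T11
order_id=5: region='north' → outer ELSE → T11
order_id=6: region='east' → inner[amount >= 127] → T9
order_id=7: region='south' → outer ELSE → T11
order_id=8: region='south' → outer ELSE → T11
order_id=9: region='east' → inner[amount >= 28] → T8
order_id=10: region='south' → outer ELSE → T11

T12, T14, T11, T11, T9, T11, T11, T8, T11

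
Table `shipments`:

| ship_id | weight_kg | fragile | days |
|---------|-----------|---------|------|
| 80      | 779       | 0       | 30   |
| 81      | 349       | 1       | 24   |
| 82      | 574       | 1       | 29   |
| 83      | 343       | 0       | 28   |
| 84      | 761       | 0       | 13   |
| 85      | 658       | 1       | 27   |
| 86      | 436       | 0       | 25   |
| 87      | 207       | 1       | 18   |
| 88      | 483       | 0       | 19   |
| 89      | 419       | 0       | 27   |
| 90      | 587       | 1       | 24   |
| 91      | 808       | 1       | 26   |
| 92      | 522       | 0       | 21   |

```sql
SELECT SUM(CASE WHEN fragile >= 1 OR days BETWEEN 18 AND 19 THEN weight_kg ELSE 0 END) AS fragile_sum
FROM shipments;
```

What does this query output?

ship_id=80: ✗
ship_id=81: ✓ → 349
ship_id=82: ✓ → 574
ship_id=83: ✗
ship_id=84: ✗
ship_id=85: ✓ → 658
ship_id=86: ✗
ship_id=87: ✓ → 207
ship_id=88: ✓ → 483
ship_id=89: ✗
ship_id=90: ✓ → 587
ship_id=91: ✓ → 808
ship_id=92: ✗
fragile_sum = 349 + 574 + 658 + 207 + 483 + 587 + 808 = 3666

3666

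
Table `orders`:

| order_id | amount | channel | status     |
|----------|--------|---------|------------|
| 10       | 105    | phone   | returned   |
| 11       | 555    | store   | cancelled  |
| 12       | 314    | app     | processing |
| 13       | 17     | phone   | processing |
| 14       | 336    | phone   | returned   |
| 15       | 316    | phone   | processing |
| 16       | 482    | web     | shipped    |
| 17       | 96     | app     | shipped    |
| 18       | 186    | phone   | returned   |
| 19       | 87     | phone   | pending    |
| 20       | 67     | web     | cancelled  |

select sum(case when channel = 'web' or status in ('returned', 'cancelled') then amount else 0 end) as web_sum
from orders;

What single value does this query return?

1731

order_id=10: ✓ → 105
order_id=11: ✓ → 555
order_id=12: ✗
order_id=13: ✗
order_id=14: ✓ → 336
order_id=15: ✗
order_id=16: ✓ → 482
order_id=17: ✗
order_id=18: ✓ → 186
order_id=19: ✗
order_id=20: ✓ → 67
web_sum = 105 + 555 + 336 + 482 + 186 + 67 = 1731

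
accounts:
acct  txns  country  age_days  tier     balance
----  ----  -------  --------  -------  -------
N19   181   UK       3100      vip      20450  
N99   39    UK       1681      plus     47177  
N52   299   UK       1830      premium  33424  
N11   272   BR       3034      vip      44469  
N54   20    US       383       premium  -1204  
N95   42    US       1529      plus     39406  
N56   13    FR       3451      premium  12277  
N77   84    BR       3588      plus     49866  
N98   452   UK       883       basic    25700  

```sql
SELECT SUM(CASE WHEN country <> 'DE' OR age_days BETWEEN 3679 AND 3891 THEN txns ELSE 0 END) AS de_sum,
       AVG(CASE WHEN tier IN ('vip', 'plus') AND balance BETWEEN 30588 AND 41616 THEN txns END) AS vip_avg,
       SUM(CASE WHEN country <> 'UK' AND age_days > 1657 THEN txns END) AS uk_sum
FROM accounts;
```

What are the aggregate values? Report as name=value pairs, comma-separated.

[de_sum: country <> 'DE' OR age_days BETWEEN 3679 AND 3891]
acct=N19: ✓ → 181
acct=N99: ✓ → 39
acct=N52: ✓ → 299
acct=N11: ✓ → 272
acct=N54: ✓ → 20
acct=N95: ✓ → 42
acct=N56: ✓ → 13
acct=N77: ✓ → 84
acct=N98: ✓ → 452
de_sum = 181 + 39 + 299 + 272 + 20 + 42 + 13 + 84 + 452 = 1402
—
[vip_avg: tier IN ('vip', 'plus') AND balance BETWEEN 30588 AND 41616]
acct=N19: ✗
acct=N99: ✗
acct=N52: ✗
acct=N11: ✗
acct=N54: ✗
acct=N95: ✓ → 42
acct=N56: ✗
acct=N77: ✗
acct=N98: ✗
vip_avg = 42
—
[uk_sum: country <> 'UK' AND age_days > 1657]
acct=N19: ✗
acct=N99: ✗
acct=N52: ✗
acct=N11: ✓ → 272
acct=N54: ✗
acct=N95: ✗
acct=N56: ✓ → 13
acct=N77: ✓ → 84
acct=N98: ✗
uk_sum = 272 + 13 + 84 = 369

de_sum=1402, vip_avg=42, uk_sum=369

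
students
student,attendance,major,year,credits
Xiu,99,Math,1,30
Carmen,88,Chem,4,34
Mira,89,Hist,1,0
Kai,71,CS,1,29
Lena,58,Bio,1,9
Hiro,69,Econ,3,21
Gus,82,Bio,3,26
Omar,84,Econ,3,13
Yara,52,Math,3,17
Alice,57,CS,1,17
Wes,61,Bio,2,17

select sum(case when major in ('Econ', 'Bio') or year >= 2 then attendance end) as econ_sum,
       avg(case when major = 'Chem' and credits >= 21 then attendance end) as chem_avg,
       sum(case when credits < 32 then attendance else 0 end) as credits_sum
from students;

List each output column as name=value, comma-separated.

econ_sum=494, chem_avg=88, credits_sum=722

[econ_sum: major in ('Econ', 'Bio') or year >= 2]
student=Xiu: ✗
student=Carmen: ✓ → 88
student=Mira: ✗
student=Kai: ✗
student=Lena: ✓ → 58
student=Hiro: ✓ → 69
student=Gus: ✓ → 82
student=Omar: ✓ → 84
student=Yara: ✓ → 52
student=Alice: ✗
student=Wes: ✓ → 61
econ_sum = 88 + 58 + 69 + 82 + 84 + 52 + 61 = 494
—
[chem_avg: major = 'Chem' and credits >= 21]
student=Xiu: ✗
student=Carmen: ✓ → 88
student=Mira: ✗
student=Kai: ✗
student=Lena: ✗
student=Hiro: ✗
student=Gus: ✗
student=Omar: ✗
student=Yara: ✗
student=Alice: ✗
student=Wes: ✗
chem_avg = 88
—
[credits_sum: credits < 32]
student=Xiu: ✓ → 99
student=Carmen: ✗
student=Mira: ✓ → 89
student=Kai: ✓ → 71
student=Lena: ✓ → 58
student=Hiro: ✓ → 69
student=Gus: ✓ → 82
student=Omar: ✓ → 84
student=Yara: ✓ → 52
student=Alice: ✓ → 57
student=Wes: ✓ → 61
credits_sum = 99 + 89 + 71 + 58 + 69 + 82 + 84 + 52 + 57 + 61 = 722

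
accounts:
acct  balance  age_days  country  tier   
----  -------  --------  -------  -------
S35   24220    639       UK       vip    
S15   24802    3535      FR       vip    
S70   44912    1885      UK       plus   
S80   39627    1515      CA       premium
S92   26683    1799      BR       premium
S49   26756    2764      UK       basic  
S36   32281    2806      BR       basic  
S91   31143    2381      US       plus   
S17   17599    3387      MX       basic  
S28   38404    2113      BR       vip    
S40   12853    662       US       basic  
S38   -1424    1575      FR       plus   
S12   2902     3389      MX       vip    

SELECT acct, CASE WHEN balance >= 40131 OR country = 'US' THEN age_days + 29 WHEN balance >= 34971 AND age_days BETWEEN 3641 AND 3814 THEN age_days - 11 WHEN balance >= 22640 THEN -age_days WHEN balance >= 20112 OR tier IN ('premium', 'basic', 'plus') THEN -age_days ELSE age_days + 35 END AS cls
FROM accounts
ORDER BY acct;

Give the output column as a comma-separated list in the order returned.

3424, -3535, -3387, -2113, -639, -2806, -1575, 691, -2764, 1914, -1515, 2410, -1799

acct=S12: ELSE → 3424
acct=S15: balance >= 22640 → -3535
acct=S17: balance >= 20112 OR tier IN ('premium', 'basic', 'plus') → -3387
acct=S28: balance >= 22640 → -2113
acct=S35: balance >= 22640 → -639
acct=S36: balance >= 22640 → -2806
acct=S38: balance >= 20112 OR tier IN ('premium', 'basic', 'plus') → -1575
acct=S40: balance >= 40131 OR country = 'US' → 691
acct=S49: balance >= 22640 → -2764
acct=S70: balance >= 40131 OR country = 'US' → 1914
acct=S80: balance >= 22640 → -1515
acct=S91: balance >= 40131 OR country = 'US' → 2410
acct=S92: balance >= 22640 → -1799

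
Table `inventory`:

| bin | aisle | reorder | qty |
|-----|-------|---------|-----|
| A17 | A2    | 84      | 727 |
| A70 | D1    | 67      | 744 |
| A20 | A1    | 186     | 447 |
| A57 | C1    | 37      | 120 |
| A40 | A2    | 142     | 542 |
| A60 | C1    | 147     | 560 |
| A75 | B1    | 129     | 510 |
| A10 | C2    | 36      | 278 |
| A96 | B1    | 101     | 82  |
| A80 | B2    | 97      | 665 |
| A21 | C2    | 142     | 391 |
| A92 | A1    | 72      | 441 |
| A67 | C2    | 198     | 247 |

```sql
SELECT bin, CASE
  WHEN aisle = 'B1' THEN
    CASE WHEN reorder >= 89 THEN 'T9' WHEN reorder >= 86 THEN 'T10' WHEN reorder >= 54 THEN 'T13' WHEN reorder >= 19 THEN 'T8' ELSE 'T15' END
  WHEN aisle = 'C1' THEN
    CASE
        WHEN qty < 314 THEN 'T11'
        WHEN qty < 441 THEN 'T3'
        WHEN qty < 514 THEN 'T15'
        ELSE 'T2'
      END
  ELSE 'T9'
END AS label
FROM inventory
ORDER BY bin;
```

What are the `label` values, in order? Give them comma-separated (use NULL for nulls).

T9, T9, T9, T9, T9, T11, T2, T9, T9, T9, T9, T9, T9

bin=A10: aisle='C2' → outer ELSE → T9
bin=A17: aisle='A2' → outer ELSE → T9
bin=A20: aisle='A1' → outer ELSE → T9
bin=A21: aisle='C2' → outer ELSE → T9
bin=A40: aisle='A2' → outer ELSE → T9
bin=A57: aisle='C1' → inner[qty < 314] → T11
bin=A60: aisle='C1' → inner[ELSE] → T2
bin=A67: aisle='C2' → outer ELSE → T9
bin=A70: aisle='D1' → outer ELSE → T9
bin=A75: aisle='B1' → inner[reorder >= 89] → T9
bin=A80: aisle='B2' → outer ELSE → T9
bin=A92: aisle='A1' → outer ELSE → T9
bin=A96: aisle='B1' → inner[reorder >= 89] → T9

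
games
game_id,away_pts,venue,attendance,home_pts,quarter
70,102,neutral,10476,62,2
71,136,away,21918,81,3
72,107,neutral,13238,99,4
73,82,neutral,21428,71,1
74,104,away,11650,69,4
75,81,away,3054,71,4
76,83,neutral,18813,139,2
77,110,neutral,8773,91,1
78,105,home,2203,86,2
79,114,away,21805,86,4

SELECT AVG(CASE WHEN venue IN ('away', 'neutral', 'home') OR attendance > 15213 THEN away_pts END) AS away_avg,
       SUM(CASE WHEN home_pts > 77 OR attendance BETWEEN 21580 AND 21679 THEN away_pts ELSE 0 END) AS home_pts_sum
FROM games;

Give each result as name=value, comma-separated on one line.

[away_avg: venue IN ('away', 'neutral', 'home') OR attendance > 15213]
game_id=70: ✓ → 102
game_id=71: ✓ → 136
game_id=72: ✓ → 107
game_id=73: ✓ → 82
game_id=74: ✓ → 104
game_id=75: ✓ → 81
game_id=76: ✓ → 83
game_id=77: ✓ → 110
game_id=78: ✓ → 105
game_id=79: ✓ → 114
away_avg = (102 + 136 + 107 + 82 + 104 + 81 + 83 + 110 + 105 + 114) / 10 = 102.4
—
[home_pts_sum: home_pts > 77 OR attendance BETWEEN 21580 AND 21679]
game_id=70: ✗
game_id=71: ✓ → 136
game_id=72: ✓ → 107
game_id=73: ✗
game_id=74: ✗
game_id=75: ✗
game_id=76: ✓ → 83
game_id=77: ✓ → 110
game_id=78: ✓ → 105
game_id=79: ✓ → 114
home_pts_sum = 136 + 107 + 83 + 110 + 105 + 114 = 655

away_avg=102.4, home_pts_sum=655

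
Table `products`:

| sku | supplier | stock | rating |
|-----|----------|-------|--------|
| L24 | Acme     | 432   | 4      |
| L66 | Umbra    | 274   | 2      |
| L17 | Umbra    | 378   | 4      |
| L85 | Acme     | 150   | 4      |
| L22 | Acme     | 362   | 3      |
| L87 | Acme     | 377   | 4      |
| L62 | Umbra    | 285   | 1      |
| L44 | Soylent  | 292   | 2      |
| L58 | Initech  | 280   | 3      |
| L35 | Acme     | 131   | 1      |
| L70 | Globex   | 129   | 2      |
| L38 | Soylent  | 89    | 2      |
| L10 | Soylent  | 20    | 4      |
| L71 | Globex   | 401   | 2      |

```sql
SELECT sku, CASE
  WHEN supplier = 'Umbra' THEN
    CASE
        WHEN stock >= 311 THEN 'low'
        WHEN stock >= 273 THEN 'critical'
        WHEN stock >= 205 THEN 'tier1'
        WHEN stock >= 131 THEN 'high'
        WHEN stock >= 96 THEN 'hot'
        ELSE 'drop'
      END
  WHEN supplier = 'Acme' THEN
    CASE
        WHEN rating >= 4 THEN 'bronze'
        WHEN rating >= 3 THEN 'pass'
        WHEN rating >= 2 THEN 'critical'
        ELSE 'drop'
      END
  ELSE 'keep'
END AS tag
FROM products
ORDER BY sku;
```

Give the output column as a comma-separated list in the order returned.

sku=L10: supplier='Soylent' → outer ELSE → keep
sku=L17: supplier='Umbra' → inner[stock >= 311] → low
sku=L22: supplier='Acme' → inner[rating >= 3] → pass
sku=L24: supplier='Acme' → inner[rating >= 4] → bronze
sku=L35: supplier='Acme' → inner[ELSE] → drop
sku=L38: supplier='Soylent' → outer ELSE → keep
sku=L44: supplier='Soylent' → outer ELSE → keep
sku=L58: supplier='Initech' → outer ELSE → keep
sku=L62: supplier='Umbra' → inner[stock >= 273] → critical
sku=L66: supplier='Umbra' → inner[stock >= 273] → critical
sku=L70: supplier='Globex' → outer ELSE → keep
sku=L71: supplier='Globex' → outer ELSE → keep
sku=L85: supplier='Acme' → inner[rating >= 4] → bronze
sku=L87: supplier='Acme' → inner[rating >= 4] → bronze

keep, low, pass, bronze, drop, keep, keep, keep, critical, critical, keep, keep, bronze, bronze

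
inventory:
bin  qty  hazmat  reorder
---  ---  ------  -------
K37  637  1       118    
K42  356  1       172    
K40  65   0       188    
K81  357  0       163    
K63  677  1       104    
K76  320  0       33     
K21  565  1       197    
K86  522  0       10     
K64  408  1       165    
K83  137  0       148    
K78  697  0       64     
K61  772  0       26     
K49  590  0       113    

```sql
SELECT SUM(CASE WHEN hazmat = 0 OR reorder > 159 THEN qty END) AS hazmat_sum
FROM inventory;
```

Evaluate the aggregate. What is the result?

bin=K37: ✗
bin=K42: ✓ → 356
bin=K40: ✓ → 65
bin=K81: ✓ → 357
bin=K63: ✗
bin=K76: ✓ → 320
bin=K21: ✓ → 565
bin=K86: ✓ → 522
bin=K64: ✓ → 408
bin=K83: ✓ → 137
bin=K78: ✓ → 697
bin=K61: ✓ → 772
bin=K49: ✓ → 590
hazmat_sum = 356 + 65 + 357 + 320 + 565 + 522 + 408 + 137 + 697 + 772 + 590 = 4789

4789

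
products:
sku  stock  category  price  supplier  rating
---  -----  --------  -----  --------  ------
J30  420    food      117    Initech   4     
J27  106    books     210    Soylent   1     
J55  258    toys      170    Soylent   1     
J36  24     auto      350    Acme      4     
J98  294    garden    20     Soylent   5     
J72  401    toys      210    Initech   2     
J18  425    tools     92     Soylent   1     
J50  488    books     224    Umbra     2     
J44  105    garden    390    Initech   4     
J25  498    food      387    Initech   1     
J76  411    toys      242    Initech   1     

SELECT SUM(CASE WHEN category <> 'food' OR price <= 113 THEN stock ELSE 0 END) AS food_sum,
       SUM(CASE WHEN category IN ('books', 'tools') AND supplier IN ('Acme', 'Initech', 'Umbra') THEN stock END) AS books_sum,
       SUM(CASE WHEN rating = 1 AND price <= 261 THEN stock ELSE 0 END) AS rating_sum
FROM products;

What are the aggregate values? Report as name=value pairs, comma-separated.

food_sum=2512, books_sum=488, rating_sum=1200

[food_sum: category <> 'food' OR price <= 113]
sku=J30: ✗
sku=J27: ✓ → 106
sku=J55: ✓ → 258
sku=J36: ✓ → 24
sku=J98: ✓ → 294
sku=J72: ✓ → 401
sku=J18: ✓ → 425
sku=J50: ✓ → 488
sku=J44: ✓ → 105
sku=J25: ✗
sku=J76: ✓ → 411
food_sum = 106 + 258 + 24 + 294 + 401 + 425 + 488 + 105 + 411 = 2512
—
[books_sum: category IN ('books', 'tools') AND supplier IN ('Acme', 'Initech', 'Umbra')]
sku=J30: ✗
sku=J27: ✗
sku=J55: ✗
sku=J36: ✗
sku=J98: ✗
sku=J72: ✗
sku=J18: ✗
sku=J50: ✓ → 488
sku=J44: ✗
sku=J25: ✗
sku=J76: ✗
books_sum = 488
—
[rating_sum: rating = 1 AND price <= 261]
sku=J30: ✗
sku=J27: ✓ → 106
sku=J55: ✓ → 258
sku=J36: ✗
sku=J98: ✗
sku=J72: ✗
sku=J18: ✓ → 425
sku=J50: ✗
sku=J44: ✗
sku=J25: ✗
sku=J76: ✓ → 411
rating_sum = 106 + 258 + 425 + 411 = 1200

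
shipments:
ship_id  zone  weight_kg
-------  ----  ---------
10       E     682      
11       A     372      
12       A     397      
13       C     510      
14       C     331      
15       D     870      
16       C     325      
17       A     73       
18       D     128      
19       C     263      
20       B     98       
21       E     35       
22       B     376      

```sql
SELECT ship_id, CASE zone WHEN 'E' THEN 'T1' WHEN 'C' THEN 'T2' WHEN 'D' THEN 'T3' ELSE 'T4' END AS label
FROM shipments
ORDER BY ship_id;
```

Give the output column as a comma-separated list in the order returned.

ship_id=10: zone='E' → T1
ship_id=11: ELSE → T4
ship_id=12: ELSE → T4
ship_id=13: zone='C' → T2
ship_id=14: zone='C' → T2
ship_id=15: zone='D' → T3
ship_id=16: zone='C' → T2
ship_id=17: ELSE → T4
ship_id=18: zone='D' → T3
ship_id=19: zone='C' → T2
ship_id=20: ELSE → T4
ship_id=21: zone='E' → T1
ship_id=22: ELSE → T4

T1, T4, T4, T2, T2, T3, T2, T4, T3, T2, T4, T1, T4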